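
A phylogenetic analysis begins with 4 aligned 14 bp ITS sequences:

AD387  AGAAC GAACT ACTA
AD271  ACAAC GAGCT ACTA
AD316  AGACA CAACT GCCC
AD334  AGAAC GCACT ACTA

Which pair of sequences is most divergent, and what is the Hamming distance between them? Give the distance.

Pairwise Hamming distances:
  AD387 vs AD271: 2
  AD387 vs AD316: 6
  AD387 vs AD334: 1
  AD271 vs AD316: 8
  AD271 vs AD334: 3
  AD316 vs AD334: 7
The largest is 8, between AD271 and AD316.

8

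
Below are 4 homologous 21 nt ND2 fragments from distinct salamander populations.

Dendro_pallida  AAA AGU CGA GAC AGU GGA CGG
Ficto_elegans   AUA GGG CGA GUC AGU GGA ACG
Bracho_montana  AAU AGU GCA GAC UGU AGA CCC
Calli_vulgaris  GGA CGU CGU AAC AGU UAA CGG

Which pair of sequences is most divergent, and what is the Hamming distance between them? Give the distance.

Pairwise Hamming distances:
  Dendro_pallida vs Ficto_elegans: 6
  Dendro_pallida vs Bracho_montana: 7
  Dendro_pallida vs Calli_vulgaris: 7
  Ficto_elegans vs Bracho_montana: 11
  Ficto_elegans vs Calli_vulgaris: 11
  Bracho_montana vs Calli_vulgaris: 13
The largest is 13, between Bracho_montana and Calli_vulgaris.

13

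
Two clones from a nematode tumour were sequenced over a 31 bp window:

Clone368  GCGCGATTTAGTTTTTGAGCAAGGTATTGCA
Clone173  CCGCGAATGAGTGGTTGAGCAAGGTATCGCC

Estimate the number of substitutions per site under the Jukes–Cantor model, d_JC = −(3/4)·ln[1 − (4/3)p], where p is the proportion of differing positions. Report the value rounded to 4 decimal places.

Differing sites — 1:G/C; 7:T/A; 9:T/G; 13:T/G; 14:T/G; 28:T/C; 31:A/C.
p = 7/31 = 0.225806.
d = −0.75 · ln(1 − (4/3)·0.225806) = −0.75 · ln(0.698925) = −0.75 · (-0.358212) = 0.2687.

0.2687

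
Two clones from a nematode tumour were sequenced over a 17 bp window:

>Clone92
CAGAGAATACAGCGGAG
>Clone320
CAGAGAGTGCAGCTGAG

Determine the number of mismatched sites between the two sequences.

Differing sites — 7:A/G; 9:A/G; 14:G/T.
That gives 3 mismatches out of 17 aligned sites, so the Hamming distance is 3.

3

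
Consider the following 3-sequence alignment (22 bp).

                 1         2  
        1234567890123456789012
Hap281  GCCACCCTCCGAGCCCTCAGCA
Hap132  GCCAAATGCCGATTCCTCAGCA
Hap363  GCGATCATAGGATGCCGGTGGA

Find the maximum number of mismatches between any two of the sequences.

Pairwise Hamming distances:
  Hap281 vs Hap132: 6
  Hap281 vs Hap363: 11
  Hap132 vs Hap363: 12
The largest is 12, between Hap132 and Hap363.

12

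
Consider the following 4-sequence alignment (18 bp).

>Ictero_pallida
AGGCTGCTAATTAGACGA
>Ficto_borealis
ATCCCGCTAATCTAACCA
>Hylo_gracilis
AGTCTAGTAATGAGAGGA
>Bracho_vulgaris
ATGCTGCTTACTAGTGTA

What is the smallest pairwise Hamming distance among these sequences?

5

Pairwise Hamming distances:
  Ictero_pallida vs Ficto_borealis: 7
  Ictero_pallida vs Hylo_gracilis: 5
  Ictero_pallida vs Bracho_vulgaris: 6
  Ficto_borealis vs Hylo_gracilis: 10
  Ficto_borealis vs Bracho_vulgaris: 10
  Hylo_gracilis vs Bracho_vulgaris: 9
The smallest is 5, between Ictero_pallida and Hylo_gracilis.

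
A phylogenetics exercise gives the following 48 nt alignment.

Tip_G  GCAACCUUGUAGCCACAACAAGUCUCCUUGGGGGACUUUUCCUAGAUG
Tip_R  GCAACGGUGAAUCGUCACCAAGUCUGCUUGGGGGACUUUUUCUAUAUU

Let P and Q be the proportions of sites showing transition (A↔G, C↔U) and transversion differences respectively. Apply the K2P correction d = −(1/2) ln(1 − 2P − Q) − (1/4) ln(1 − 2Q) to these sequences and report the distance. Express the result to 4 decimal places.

The sequences differ at positions 6 (C/G, transversion), 7 (U/G, transversion), 10 (U/A, transversion), 12 (G/U, transversion), 14 (C/G, transversion), 15 (A/U, transversion), 18 (A/C, transversion), 26 (C/G, transversion), 41 (C/U, transition), 45 (G/U, transversion), 48 (G/U, transversion).
Of the 11 differences, 1 transition and 10 transversions over 48 sites: P = 1/48 = 0.020833, Q = 10/48 = 0.208333.
d = −0.5·ln(0.750001) − 0.25·ln(0.583334) = −0.5·(-0.287681) − 0.25·(-0.538995) = 0.2786.

0.2786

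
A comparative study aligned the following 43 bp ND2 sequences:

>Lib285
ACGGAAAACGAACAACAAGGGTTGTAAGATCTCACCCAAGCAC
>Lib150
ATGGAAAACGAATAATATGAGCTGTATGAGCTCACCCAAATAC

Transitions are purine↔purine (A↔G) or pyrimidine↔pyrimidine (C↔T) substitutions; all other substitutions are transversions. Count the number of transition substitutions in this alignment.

Mismatches occur at site 2 (C→T, transition), site 13 (C→T, transition), site 16 (C→T, transition), site 18 (A→T, transversion), site 20 (G→A, transition), site 22 (T→C, transition), site 27 (A→T, transversion), site 30 (T→G, transversion), site 40 (G→A, transition), site 41 (C→T, transition).
Of the 10 differences, 7 transitions and 3 transversions, so the answer is 7.

7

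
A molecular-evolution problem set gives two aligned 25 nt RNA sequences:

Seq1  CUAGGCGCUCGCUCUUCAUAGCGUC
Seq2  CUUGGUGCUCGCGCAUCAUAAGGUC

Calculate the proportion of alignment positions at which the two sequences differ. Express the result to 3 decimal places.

0.240

Mismatches occur at site 3 (A→U), site 6 (C→U), site 13 (U→G), site 15 (U→A), site 21 (G→A), site 22 (C→G).
There are 6 differences over 25 sites, so p = 6/25 = 0.240.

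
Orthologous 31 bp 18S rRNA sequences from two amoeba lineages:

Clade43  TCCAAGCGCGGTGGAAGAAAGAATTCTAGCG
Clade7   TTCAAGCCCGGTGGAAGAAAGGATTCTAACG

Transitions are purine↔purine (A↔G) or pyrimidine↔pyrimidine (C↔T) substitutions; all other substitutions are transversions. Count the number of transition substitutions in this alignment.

3

Mismatches occur at site 2 (C↔T, transition), site 8 (G↔C, transversion), site 22 (A↔G, transition), site 29 (G↔A, transition).
Of the 4 differences, 3 transitions and 1 transversion, so the answer is 3.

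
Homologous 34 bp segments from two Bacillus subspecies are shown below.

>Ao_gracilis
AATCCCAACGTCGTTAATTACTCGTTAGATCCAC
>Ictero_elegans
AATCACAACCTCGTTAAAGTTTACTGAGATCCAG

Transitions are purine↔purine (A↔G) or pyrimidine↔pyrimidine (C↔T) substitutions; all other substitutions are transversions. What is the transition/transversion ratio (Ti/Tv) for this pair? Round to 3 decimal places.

Differing sites — 5:C/A (Tv); 10:G/C (Tv); 18:T/A (Tv); 19:T/G (Tv); 20:A/T (Tv); 21:C/T (Ti); 23:C/A (Tv); 24:G/C (Tv); 26:T/G (Tv); 34:C/G (Tv).
Of the 10 differences, 1 transition and 9 transversions, so Ti/Tv = 1/9 = 0.111.

0.111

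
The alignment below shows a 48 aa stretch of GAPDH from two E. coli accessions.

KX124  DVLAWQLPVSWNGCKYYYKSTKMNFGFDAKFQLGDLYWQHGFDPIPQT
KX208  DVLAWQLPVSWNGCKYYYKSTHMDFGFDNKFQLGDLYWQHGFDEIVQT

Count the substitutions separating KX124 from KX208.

Differing sites — 22:K/H; 24:N/D; 29:A/N; 44:P/E; 46:P/V.
That gives 5 mismatches out of 48 aligned sites, so the Hamming distance is 5.

5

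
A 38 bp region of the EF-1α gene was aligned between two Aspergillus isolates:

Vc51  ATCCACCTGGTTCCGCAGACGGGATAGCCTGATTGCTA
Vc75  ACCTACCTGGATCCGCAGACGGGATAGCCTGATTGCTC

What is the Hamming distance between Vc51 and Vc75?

Mismatches occur at site 2 (T↔C), site 4 (C↔T), site 11 (T↔A), site 38 (A↔C).
That gives 4 mismatches out of 38 aligned sites, so the Hamming distance is 4.

4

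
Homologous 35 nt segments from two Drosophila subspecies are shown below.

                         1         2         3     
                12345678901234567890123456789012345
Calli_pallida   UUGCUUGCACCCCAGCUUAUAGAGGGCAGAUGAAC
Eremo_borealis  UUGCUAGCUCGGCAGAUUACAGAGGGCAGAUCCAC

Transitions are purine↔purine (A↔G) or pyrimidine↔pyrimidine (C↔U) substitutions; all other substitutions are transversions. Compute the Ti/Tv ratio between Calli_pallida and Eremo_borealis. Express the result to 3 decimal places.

Differing sites — 6:U/A (Tv); 9:A/U (Tv); 11:C/G (Tv); 12:C/G (Tv); 16:C/A (Tv); 20:U/C (Ti); 32:G/C (Tv); 33:A/C (Tv).
Of the 8 differences, 1 transition and 7 transversions, so Ti/Tv = 1/7 = 0.143.

0.143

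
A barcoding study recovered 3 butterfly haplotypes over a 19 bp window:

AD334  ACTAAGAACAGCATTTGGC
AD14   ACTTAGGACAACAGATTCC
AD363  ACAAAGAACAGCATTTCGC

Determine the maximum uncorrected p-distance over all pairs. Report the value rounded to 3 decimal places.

0.421

Pairwise Hamming distances:
  AD334 vs AD14: 7
  AD334 vs AD363: 2
  AD14 vs AD363: 8
The largest is 8 mismatches, between AD14 and AD363; p = 8/19 = 0.421.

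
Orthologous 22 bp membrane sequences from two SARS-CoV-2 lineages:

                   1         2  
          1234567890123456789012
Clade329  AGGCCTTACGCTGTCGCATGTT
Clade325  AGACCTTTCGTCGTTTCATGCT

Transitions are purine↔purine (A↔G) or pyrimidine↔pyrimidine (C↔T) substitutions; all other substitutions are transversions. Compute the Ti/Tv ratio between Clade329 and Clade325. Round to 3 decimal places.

2.500

Mismatches occur at site 3 (G↔A, transition), site 8 (A↔T, transversion), site 11 (C↔T, transition), site 12 (T↔C, transition), site 15 (C↔T, transition), site 16 (G↔T, transversion), site 21 (T↔C, transition).
Of the 7 differences, 5 transitions and 2 transversions, so Ti/Tv = 5/2 = 2.500.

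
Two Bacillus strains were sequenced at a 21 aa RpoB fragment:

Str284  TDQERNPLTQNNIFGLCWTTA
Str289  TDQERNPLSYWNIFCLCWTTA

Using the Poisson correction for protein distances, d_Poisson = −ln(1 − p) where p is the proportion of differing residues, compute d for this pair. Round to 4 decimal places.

Differing sites — 9:T/S; 10:Q/Y; 11:N/W; 15:G/C.
p = 4/21 = 0.190476.
d = −ln(1 − 0.190476) = −ln(0.809524) = 0.2113.

0.2113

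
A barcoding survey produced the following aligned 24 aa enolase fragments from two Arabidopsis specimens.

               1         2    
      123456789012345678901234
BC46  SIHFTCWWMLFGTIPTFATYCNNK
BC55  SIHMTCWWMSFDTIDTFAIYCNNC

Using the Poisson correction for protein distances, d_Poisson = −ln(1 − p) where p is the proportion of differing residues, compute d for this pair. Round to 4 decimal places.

Differing sites — 4:F/M; 10:L/S; 12:G/D; 15:P/D; 19:T/I; 24:K/C.
p = 6/24 = 0.250000.
d = −ln(1 − 0.250000) = −ln(0.750000) = 0.2877.

0.2877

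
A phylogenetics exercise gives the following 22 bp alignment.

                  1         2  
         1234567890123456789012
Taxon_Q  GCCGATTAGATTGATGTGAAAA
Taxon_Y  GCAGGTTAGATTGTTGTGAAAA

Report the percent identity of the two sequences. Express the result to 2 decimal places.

86.36%

The sequences differ at positions 3 (C/A), 5 (A/G), 14 (A/T).
19 of the 22 sites match, so the percent identity is 19/22 × 100 = 86.36%.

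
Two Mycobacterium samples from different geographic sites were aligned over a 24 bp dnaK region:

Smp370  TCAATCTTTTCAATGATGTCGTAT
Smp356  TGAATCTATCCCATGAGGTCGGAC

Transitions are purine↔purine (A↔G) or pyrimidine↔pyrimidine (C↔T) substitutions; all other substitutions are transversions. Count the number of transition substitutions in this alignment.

Differing sites — 2:C/G (Tv); 8:T/A (Tv); 10:T/C (Ti); 12:A/C (Tv); 17:T/G (Tv); 22:T/G (Tv); 24:T/C (Ti).
Of the 7 differences, 2 transitions and 5 transversions, so the answer is 2.

2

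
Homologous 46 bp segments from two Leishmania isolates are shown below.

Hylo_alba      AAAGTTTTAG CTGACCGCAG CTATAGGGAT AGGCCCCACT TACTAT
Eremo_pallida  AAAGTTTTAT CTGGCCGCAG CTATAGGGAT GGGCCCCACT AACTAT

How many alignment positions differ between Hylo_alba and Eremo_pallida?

Differing sites — 10:G/T; 14:A/G; 31:A/G; 41:T/A.
That gives 4 mismatches out of 46 aligned sites, so the Hamming distance is 4.

4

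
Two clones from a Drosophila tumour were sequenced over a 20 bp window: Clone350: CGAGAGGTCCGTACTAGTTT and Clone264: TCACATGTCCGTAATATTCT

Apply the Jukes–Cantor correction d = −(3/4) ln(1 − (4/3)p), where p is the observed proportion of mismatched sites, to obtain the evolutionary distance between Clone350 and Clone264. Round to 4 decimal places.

0.4715

Differing sites — 1:C/T; 2:G/C; 4:G/C; 6:G/T; 14:C/A; 17:G/T; 19:T/C.
p = 7/20 = 0.350000.
d = −0.75 · ln(1 − (4/3)·0.350000) = −0.75 · ln(0.533333) = −0.75 · (-0.628609) = 0.4715.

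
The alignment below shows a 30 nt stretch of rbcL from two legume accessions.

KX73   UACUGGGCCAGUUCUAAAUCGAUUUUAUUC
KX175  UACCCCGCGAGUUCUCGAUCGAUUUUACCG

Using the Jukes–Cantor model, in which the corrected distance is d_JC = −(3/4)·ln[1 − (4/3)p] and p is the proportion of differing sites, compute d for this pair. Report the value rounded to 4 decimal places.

The sequences differ at positions 4 (U/C), 5 (G/C), 6 (G/C), 9 (C/G), 16 (A/C), 17 (A/G), 28 (U/C), 29 (U/C), 30 (C/G).
p = 9/30 = 0.300000.
d = −0.75 · ln(1 − (4/3)·0.300000) = −0.75 · ln(0.600000) = −0.75 · (-0.510826) = 0.3831.

0.3831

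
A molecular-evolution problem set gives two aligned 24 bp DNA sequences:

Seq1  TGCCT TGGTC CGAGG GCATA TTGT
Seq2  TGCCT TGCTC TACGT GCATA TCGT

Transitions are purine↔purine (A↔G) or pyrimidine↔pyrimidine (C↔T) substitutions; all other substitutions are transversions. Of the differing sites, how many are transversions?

Mismatches occur at site 8 (G↔C, transversion), site 11 (C↔T, transition), site 12 (G↔A, transition), site 13 (A↔C, transversion), site 15 (G↔T, transversion), site 22 (T↔C, transition).
Of the 6 differences, 3 transitions and 3 transversions, so the answer is 3.

3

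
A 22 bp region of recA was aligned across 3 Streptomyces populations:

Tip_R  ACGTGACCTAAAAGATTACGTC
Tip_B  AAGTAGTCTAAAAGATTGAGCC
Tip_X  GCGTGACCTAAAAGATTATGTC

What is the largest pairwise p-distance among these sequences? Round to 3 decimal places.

0.364

Pairwise Hamming distances:
  Tip_R vs Tip_B: 7
  Tip_R vs Tip_X: 2
  Tip_B vs Tip_X: 8
The largest is 8 mismatches, between Tip_B and Tip_X; p = 8/22 = 0.364.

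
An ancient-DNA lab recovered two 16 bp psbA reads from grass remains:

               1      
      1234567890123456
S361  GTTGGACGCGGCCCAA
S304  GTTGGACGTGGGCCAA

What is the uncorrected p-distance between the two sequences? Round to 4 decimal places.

The sequences differ at positions 9 (C/T), 12 (C/G).
There are 2 differences over 16 sites, so p = 2/16 = 0.1250.

0.1250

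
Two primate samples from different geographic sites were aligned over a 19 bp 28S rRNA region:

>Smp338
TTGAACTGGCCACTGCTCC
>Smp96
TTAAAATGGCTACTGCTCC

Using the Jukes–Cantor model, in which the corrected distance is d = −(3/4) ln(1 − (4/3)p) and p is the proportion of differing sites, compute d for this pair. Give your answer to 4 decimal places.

Mismatches occur at site 3 (G/A), site 6 (C/A), site 11 (C/T).
p = 3/19 = 0.157895.
d = −0.75 · ln(1 − (4/3)·0.157895) = −0.75 · ln(0.789473) = −0.75 · (-0.236390) = 0.1773.

0.1773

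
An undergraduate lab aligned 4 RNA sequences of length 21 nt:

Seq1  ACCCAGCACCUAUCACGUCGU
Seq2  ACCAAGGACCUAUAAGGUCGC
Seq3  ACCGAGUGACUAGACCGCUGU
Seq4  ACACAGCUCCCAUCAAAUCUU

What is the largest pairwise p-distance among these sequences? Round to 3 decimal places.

Pairwise Hamming distances:
  Seq1 vs Seq2: 5
  Seq1 vs Seq3: 9
  Seq1 vs Seq4: 6
  Seq2 vs Seq3: 10
  Seq2 vs Seq4: 10
  Seq3 vs Seq4: 14
The largest is 14 mismatches, between Seq3 and Seq4; p = 14/21 = 0.667.

0.667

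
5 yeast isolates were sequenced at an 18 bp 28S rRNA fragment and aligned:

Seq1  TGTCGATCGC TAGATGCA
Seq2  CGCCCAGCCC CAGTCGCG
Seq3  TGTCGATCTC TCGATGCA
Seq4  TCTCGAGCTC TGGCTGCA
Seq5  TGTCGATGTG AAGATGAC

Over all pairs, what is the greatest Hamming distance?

12

Pairwise Hamming distances:
  Seq1 vs Seq2: 9
  Seq1 vs Seq3: 2
  Seq1 vs Seq4: 5
  Seq1 vs Seq5: 6
  Seq2 vs Seq3: 10
  Seq2 vs Seq4: 10
  Seq2 vs Seq5: 12
  Seq3 vs Seq4: 4
  Seq3 vs Seq5: 6
  Seq4 vs Seq5: 9
The largest is 12, between Seq2 and Seq5.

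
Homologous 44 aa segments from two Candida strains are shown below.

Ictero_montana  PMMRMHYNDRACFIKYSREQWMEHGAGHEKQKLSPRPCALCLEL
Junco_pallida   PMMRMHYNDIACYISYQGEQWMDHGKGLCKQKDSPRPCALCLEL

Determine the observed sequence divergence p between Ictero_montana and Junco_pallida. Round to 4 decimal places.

0.2273

Mismatches occur at site 10 (R/I), site 13 (F/Y), site 15 (K/S), site 17 (S/Q), site 18 (R/G), site 23 (E/D), site 26 (A/K), site 28 (H/L), site 29 (E/C), site 33 (L/D).
There are 10 differences over 44 sites, so p = 10/44 = 0.2273.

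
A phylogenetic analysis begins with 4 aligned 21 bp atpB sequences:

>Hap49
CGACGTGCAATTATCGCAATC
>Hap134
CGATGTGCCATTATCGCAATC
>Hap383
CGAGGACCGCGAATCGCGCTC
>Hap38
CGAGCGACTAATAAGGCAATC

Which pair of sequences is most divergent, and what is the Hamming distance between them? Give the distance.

Pairwise Hamming distances:
  Hap49 vs Hap134: 2
  Hap49 vs Hap383: 9
  Hap49 vs Hap38: 8
  Hap134 vs Hap383: 9
  Hap134 vs Hap38: 8
  Hap383 vs Hap38: 11
The largest is 11, between Hap383 and Hap38.

11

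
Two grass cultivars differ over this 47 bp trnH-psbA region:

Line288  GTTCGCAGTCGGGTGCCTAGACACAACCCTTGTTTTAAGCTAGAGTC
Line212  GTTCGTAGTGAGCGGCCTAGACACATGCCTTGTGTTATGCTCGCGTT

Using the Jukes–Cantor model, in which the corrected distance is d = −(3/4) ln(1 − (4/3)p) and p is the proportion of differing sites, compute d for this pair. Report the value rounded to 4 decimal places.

0.3121

Mismatches occur at site 6 (C↔T), site 10 (C↔G), site 11 (G↔A), site 13 (G↔C), site 14 (T↔G), site 26 (A↔T), site 27 (C↔G), site 34 (T↔G), site 38 (A↔T), site 42 (A↔C), site 44 (A↔C), site 47 (C↔T).
p = 12/47 = 0.255319.
d = −0.75 · ln(1 − (4/3)·0.255319) = −0.75 · ln(0.659575) = −0.75 · (-0.416160) = 0.3121.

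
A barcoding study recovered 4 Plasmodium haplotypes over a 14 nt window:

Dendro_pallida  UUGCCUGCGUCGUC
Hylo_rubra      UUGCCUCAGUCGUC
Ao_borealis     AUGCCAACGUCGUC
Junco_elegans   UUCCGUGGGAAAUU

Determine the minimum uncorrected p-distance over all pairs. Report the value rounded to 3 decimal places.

0.143

Pairwise Hamming distances:
  Dendro_pallida vs Hylo_rubra: 2
  Dendro_pallida vs Ao_borealis: 3
  Dendro_pallida vs Junco_elegans: 7
  Hylo_rubra vs Ao_borealis: 4
  Hylo_rubra vs Junco_elegans: 8
  Ao_borealis vs Junco_elegans: 10
The smallest is 2 mismatches, between Dendro_pallida and Hylo_rubra; p = 2/14 = 0.143.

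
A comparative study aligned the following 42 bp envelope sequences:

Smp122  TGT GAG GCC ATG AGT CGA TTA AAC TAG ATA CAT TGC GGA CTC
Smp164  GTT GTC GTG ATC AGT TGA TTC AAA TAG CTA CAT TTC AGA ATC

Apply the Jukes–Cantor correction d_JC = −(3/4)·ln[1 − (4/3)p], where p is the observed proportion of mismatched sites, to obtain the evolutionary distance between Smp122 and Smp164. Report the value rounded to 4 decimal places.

Mismatches occur at site 1 (T→G), site 2 (G→T), site 5 (A→T), site 6 (G→C), site 8 (C→T), site 9 (C→G), site 12 (G→C), site 16 (C→T), site 21 (A→C), site 24 (C→A), site 28 (A→C), site 35 (G→T), site 37 (G→A), site 40 (C→A).
p = 14/42 = 0.333333.
d = −0.75 · ln(1 − (4/3)·0.333333) = −0.75 · ln(0.555556) = −0.75 · (-0.587786) = 0.4408.

0.4408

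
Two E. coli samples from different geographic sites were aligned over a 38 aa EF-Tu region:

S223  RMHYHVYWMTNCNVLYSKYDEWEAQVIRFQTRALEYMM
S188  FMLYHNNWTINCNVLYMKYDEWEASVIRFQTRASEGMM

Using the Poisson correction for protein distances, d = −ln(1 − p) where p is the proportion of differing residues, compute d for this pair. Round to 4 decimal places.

Mismatches occur at site 1 (R→F), site 3 (H→L), site 6 (V→N), site 7 (Y→N), site 9 (M→T), site 10 (T→I), site 17 (S→M), site 25 (Q→S), site 34 (L→S), site 36 (Y→G).
p = 10/38 = 0.263158.
d = −ln(1 − 0.263158) = −ln(0.736842) = 0.3054.

0.3054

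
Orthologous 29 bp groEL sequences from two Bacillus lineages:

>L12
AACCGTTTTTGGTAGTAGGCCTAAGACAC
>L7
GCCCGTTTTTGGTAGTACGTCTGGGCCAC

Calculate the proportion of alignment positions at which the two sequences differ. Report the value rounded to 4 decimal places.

Differing sites — 1:A/G; 2:A/C; 18:G/C; 20:C/T; 23:A/G; 24:A/G; 26:A/C.
There are 7 differences over 29 sites, so p = 7/29 = 0.2414.

0.2414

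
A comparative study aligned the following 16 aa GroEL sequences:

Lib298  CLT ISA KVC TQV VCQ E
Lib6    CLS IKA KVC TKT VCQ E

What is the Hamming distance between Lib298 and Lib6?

4

Mismatches occur at site 3 (T/S), site 5 (S/K), site 11 (Q/K), site 12 (V/T).
That gives 4 mismatches out of 16 aligned sites, so the Hamming distance is 4.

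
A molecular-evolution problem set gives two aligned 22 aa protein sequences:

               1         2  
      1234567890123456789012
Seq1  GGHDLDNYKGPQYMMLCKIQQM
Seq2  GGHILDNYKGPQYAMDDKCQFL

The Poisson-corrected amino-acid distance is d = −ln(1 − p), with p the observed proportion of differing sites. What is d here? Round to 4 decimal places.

Differing sites — 4:D/I; 14:M/A; 16:L/D; 17:C/D; 19:I/C; 21:Q/F; 22:M/L.
p = 7/22 = 0.318182.
d = −ln(1 − 0.318182) = −ln(0.681818) = 0.3830.

0.3830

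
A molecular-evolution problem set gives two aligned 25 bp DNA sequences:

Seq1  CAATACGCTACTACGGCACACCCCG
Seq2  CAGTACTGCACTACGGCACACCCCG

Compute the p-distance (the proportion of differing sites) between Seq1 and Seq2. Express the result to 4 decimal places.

0.1600

The sequences differ at positions 3 (A/G), 7 (G/T), 8 (C/G), 9 (T/C).
There are 4 differences over 25 sites, so p = 4/25 = 0.1600.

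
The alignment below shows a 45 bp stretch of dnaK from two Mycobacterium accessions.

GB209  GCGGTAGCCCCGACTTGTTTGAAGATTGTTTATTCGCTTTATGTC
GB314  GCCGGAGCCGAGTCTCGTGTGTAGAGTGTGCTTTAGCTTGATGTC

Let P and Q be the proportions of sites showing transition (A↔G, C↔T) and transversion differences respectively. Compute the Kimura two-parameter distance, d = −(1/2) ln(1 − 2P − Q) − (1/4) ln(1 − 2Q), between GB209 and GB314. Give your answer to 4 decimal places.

0.4102

The sequences differ at positions 3 (G/C, transversion), 5 (T/G, transversion), 10 (C/G, transversion), 11 (C/A, transversion), 13 (A/T, transversion), 16 (T/C, transition), 19 (T/G, transversion), 22 (A/T, transversion), 26 (T/G, transversion), 30 (T/G, transversion), 31 (T/C, transition), 32 (A/T, transversion), 35 (C/A, transversion), 40 (T/G, transversion).
Of the 14 differences, 2 transitions and 12 transversions over 45 sites: P = 2/45 = 0.044444, Q = 12/45 = 0.266667.
d = −0.5·ln(0.644445) − 0.25·ln(0.466666) = −0.5·(-0.439366) − 0.25·(-0.762141) = 0.4102.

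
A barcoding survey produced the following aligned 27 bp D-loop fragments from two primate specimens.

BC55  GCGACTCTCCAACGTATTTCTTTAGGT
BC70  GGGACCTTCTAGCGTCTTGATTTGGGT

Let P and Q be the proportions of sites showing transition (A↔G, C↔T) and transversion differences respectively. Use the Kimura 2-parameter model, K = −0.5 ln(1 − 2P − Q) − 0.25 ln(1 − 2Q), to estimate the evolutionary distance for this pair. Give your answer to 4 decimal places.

0.4533

The sequences differ at positions 2 (C/G, transversion), 6 (T/C, transition), 7 (C/T, transition), 10 (C/T, transition), 12 (A/G, transition), 16 (A/C, transversion), 19 (T/G, transversion), 20 (C/A, transversion), 24 (A/G, transition).
Of the 9 differences, 5 transitions and 4 transversions over 27 sites: P = 5/27 = 0.185185, Q = 4/27 = 0.148148.
d = −0.5·ln(0.481482) − 0.25·ln(0.703704) = −0.5·(-0.730886) − 0.25·(-0.351397) = 0.4533.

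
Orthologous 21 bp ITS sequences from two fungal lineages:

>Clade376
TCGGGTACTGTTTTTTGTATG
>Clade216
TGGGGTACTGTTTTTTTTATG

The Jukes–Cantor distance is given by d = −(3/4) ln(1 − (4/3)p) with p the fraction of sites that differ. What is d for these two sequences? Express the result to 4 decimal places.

The sequences differ at positions 2 (C/G), 17 (G/T).
p = 2/21 = 0.095238.
d = −0.75 · ln(1 − (4/3)·0.095238) = −0.75 · ln(0.873016) = −0.75 · (-0.135801) = 0.1019.

0.1019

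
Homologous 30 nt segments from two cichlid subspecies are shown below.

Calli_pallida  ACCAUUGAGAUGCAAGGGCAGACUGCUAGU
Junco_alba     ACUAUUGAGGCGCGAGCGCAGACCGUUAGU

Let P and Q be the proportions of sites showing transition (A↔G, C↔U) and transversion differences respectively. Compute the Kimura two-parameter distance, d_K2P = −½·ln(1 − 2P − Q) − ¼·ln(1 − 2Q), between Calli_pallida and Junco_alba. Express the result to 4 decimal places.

Mismatches occur at site 3 (C/U, transition), site 10 (A/G, transition), site 11 (U/C, transition), site 14 (A/G, transition), site 17 (G/C, transversion), site 24 (U/C, transition), site 26 (C/U, transition).
Of the 7 differences, 6 transitions and 1 transversion over 30 sites: P = 6/30 = 0.200000, Q = 1/30 = 0.033333.
d = −0.5·ln(0.566667) − 0.25·ln(0.933334) = −0.5·(-0.567983) − 0.25·(-0.068992) = 0.3012.

0.3012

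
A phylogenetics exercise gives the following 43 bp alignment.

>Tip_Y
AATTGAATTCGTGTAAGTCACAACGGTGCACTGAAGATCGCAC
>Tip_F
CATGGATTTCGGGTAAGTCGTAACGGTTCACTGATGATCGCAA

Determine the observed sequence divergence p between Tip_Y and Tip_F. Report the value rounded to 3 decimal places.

0.209

The sequences differ at positions 1 (A/C), 4 (T/G), 7 (A/T), 12 (T/G), 20 (A/G), 21 (C/T), 28 (G/T), 35 (A/T), 43 (C/A).
There are 9 differences over 43 sites, so p = 9/43 = 0.209.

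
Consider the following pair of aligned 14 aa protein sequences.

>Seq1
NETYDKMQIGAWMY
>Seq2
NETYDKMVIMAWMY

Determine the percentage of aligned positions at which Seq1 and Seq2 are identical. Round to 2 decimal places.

85.71%

The sequences differ at positions 8 (Q/V), 10 (G/M).
12 of the 14 sites match, so the percent identity is 12/14 × 100 = 85.71%.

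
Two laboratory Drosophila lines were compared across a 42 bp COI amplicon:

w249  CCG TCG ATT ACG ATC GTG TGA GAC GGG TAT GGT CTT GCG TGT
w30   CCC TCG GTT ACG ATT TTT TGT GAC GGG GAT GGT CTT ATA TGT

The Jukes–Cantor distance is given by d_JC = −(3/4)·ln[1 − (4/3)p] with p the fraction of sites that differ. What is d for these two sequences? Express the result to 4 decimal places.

Differing sites — 3:G/C; 7:A/G; 15:C/T; 16:G/T; 18:G/T; 21:A/T; 28:T/G; 37:G/A; 38:C/T; 39:G/A.
p = 10/42 = 0.238095.
d = −0.75 · ln(1 − (4/3)·0.238095) = −0.75 · ln(0.682540) = −0.75 · (-0.381934) = 0.2865.

0.2865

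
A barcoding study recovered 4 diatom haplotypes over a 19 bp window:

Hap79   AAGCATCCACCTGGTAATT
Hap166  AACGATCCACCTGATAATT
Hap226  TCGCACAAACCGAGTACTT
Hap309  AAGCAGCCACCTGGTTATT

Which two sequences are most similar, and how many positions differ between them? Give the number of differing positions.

2

Pairwise Hamming distances:
  Hap79 vs Hap166: 3
  Hap79 vs Hap226: 8
  Hap79 vs Hap309: 2
  Hap166 vs Hap226: 11
  Hap166 vs Hap309: 5
  Hap226 vs Hap309: 9
The smallest is 2, between Hap79 and Hap309.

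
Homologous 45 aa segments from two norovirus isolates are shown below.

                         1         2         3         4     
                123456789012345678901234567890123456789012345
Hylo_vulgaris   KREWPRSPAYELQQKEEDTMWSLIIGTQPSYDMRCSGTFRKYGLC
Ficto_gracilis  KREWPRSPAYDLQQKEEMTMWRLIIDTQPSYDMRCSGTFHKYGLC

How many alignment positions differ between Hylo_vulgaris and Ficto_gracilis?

5

Differing sites — 11:E/D; 18:D/M; 22:S/R; 26:G/D; 40:R/H.
That gives 5 mismatches out of 45 aligned sites, so the Hamming distance is 5.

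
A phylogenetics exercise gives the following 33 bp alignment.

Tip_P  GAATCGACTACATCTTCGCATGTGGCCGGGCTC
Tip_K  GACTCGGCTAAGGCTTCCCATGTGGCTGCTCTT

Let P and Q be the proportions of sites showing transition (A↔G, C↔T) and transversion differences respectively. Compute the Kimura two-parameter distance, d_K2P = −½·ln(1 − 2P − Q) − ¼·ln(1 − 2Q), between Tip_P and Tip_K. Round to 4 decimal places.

The sequences differ at positions 3 (A/C, transversion), 7 (A/G, transition), 11 (C/A, transversion), 12 (A/G, transition), 13 (T/G, transversion), 18 (G/C, transversion), 27 (C/T, transition), 29 (G/C, transversion), 30 (G/T, transversion), 33 (C/T, transition).
Of the 10 differences, 4 transitions and 6 transversions over 33 sites: P = 4/33 = 0.121212, Q = 6/33 = 0.181818.
d = −0.5·ln(0.575758) − 0.25·ln(0.636364) = −0.5·(-0.552068) − 0.25·(-0.451985) = 0.3890.

0.3890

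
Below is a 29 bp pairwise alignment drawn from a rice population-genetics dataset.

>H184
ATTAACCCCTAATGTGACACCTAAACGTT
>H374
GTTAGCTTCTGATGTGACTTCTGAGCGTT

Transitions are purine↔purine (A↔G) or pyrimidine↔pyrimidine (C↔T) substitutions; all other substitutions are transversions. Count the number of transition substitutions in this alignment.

8

The sequences differ at positions 1 (A/G, transition), 5 (A/G, transition), 7 (C/T, transition), 8 (C/T, transition), 11 (A/G, transition), 19 (A/T, transversion), 20 (C/T, transition), 23 (A/G, transition), 25 (A/G, transition).
Of the 9 differences, 8 transitions and 1 transversion, so the answer is 8.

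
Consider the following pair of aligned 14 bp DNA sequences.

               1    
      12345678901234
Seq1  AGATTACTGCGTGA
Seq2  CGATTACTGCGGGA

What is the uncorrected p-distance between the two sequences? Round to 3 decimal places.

Mismatches occur at site 1 (A↔C), site 12 (T↔G).
There are 2 differences over 14 sites, so p = 2/14 = 0.143.

0.143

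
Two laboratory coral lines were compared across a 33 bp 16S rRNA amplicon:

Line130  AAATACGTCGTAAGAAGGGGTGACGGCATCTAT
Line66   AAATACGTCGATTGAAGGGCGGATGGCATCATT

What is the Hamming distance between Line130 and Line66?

The sequences differ at positions 11 (T/A), 12 (A/T), 13 (A/T), 20 (G/C), 21 (T/G), 24 (C/T), 31 (T/A), 32 (A/T).
That gives 8 mismatches out of 33 aligned sites, so the Hamming distance is 8.

8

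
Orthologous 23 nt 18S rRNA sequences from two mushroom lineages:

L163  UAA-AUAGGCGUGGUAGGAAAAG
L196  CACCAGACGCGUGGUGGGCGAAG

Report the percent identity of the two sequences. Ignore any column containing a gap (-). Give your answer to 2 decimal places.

Excluding the 1 gap column leaves 22 comparable sites.
The sequences differ at positions 1 (U/C), 3 (A/C), 6 (U/G), 8 (G/C), 16 (A/G), 19 (A/C), 20 (A/G).
15 of the 22 comparable sites match, so the percent identity is 15/22 × 100 = 68.18%.

68.18%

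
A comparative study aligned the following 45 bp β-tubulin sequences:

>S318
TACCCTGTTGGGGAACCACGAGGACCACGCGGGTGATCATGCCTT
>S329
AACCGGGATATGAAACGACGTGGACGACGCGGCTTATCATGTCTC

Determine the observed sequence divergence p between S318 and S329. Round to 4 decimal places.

The sequences differ at positions 1 (T/A), 5 (C/G), 6 (T/G), 8 (T/A), 10 (G/A), 11 (G/T), 13 (G/A), 17 (C/G), 21 (A/T), 26 (C/G), 33 (G/C), 35 (G/T), 42 (C/T), 45 (T/C).
There are 14 differences over 45 sites, so p = 14/45 = 0.3111.

0.3111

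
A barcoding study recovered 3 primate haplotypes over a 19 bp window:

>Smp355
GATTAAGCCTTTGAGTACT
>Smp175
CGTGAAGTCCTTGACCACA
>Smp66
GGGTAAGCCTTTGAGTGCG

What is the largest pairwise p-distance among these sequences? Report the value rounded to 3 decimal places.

Pairwise Hamming distances:
  Smp355 vs Smp175: 8
  Smp355 vs Smp66: 4
  Smp175 vs Smp66: 9
The largest is 9 mismatches, between Smp175 and Smp66; p = 9/19 = 0.474.

0.474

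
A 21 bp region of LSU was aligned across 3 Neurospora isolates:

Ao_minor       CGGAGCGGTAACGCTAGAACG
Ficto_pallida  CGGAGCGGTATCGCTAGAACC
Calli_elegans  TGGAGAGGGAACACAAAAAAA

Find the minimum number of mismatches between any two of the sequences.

2

Pairwise Hamming distances:
  Ao_minor vs Ficto_pallida: 2
  Ao_minor vs Calli_elegans: 8
  Ficto_pallida vs Calli_elegans: 9
The smallest is 2, between Ao_minor and Ficto_pallida.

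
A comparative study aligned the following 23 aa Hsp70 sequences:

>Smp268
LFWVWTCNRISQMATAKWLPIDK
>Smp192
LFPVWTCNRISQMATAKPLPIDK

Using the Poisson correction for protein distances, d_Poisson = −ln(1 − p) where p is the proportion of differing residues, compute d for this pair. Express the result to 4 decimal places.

0.0910

Differing sites — 3:W/P; 18:W/P.
p = 2/23 = 0.086957.
d = −ln(1 − 0.086957) = −ln(0.913043) = 0.0910.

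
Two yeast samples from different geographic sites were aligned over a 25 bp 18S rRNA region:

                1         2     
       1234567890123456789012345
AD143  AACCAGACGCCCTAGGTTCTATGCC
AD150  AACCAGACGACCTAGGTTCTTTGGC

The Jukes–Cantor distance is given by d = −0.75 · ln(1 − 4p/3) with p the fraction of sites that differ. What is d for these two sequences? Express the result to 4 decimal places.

Mismatches occur at site 10 (C/A), site 21 (A/T), site 24 (C/G).
p = 3/25 = 0.120000.
d = −0.75 · ln(1 − (4/3)·0.120000) = −0.75 · ln(0.840000) = −0.75 · (-0.174353) = 0.1308.

0.1308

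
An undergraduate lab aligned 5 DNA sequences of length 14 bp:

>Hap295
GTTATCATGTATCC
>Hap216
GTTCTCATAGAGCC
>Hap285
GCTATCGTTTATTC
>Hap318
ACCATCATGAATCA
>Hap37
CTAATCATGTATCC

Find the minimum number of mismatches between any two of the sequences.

Pairwise Hamming distances:
  Hap295 vs Hap216: 4
  Hap295 vs Hap285: 4
  Hap295 vs Hap318: 5
  Hap295 vs Hap37: 2
  Hap216 vs Hap285: 7
  Hap216 vs Hap318: 8
  Hap216 vs Hap37: 6
  Hap285 vs Hap318: 7
  Hap285 vs Hap37: 6
  Hap318 vs Hap37: 5
The smallest is 2, between Hap295 and Hap37.

2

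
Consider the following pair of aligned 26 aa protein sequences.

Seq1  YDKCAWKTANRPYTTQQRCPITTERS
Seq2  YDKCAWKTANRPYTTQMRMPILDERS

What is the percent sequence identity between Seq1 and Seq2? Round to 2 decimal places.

Mismatches occur at site 17 (Q↔M), site 19 (C↔M), site 22 (T↔L), site 23 (T↔D).
22 of the 26 sites match, so the percent identity is 22/26 × 100 = 84.62%.

84.62%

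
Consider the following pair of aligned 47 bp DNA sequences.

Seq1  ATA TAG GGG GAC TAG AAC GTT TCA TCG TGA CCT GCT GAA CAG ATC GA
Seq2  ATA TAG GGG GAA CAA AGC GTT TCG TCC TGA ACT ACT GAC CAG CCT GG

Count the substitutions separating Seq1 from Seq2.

13

Differing sites — 12:C/A; 13:T/C; 15:G/A; 17:A/G; 24:A/G; 27:G/C; 31:C/A; 34:G/A; 39:A/C; 43:A/C; 44:T/C; 45:C/T; 47:A/G.
That gives 13 mismatches out of 47 aligned sites, so the Hamming distance is 13.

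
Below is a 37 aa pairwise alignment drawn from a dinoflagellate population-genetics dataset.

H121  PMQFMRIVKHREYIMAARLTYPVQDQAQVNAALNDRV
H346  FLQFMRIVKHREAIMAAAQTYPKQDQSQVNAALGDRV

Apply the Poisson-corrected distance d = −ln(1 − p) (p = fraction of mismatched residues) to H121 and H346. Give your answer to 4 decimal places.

0.2436

Mismatches occur at site 1 (P↔F), site 2 (M↔L), site 13 (Y↔A), site 18 (R↔A), site 19 (L↔Q), site 23 (V↔K), site 27 (A↔S), site 34 (N↔G).
p = 8/37 = 0.216216.
d = −ln(1 − 0.216216) = −ln(0.783784) = 0.2436.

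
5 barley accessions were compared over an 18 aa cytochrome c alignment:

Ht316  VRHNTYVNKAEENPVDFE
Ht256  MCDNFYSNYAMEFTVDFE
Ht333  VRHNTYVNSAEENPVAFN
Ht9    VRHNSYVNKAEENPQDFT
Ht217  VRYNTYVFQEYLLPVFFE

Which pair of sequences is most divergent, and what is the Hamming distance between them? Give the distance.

Pairwise Hamming distances:
  Ht316 vs Ht256: 9
  Ht316 vs Ht333: 3
  Ht316 vs Ht9: 3
  Ht316 vs Ht217: 8
  Ht256 vs Ht333: 11
  Ht256 vs Ht9: 11
  Ht256 vs Ht217: 13
  Ht333 vs Ht9: 5
  Ht333 vs Ht217: 9
  Ht9 vs Ht217: 11
The largest is 13, between Ht256 and Ht217.

13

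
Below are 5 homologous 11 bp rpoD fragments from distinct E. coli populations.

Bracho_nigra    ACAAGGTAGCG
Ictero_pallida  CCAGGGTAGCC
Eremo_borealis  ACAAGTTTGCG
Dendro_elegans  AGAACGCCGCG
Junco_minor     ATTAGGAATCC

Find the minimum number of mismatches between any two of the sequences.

Pairwise Hamming distances:
  Bracho_nigra vs Ictero_pallida: 3
  Bracho_nigra vs Eremo_borealis: 2
  Bracho_nigra vs Dendro_elegans: 4
  Bracho_nigra vs Junco_minor: 5
  Ictero_pallida vs Eremo_borealis: 5
  Ictero_pallida vs Dendro_elegans: 7
  Ictero_pallida vs Junco_minor: 6
  Eremo_borealis vs Dendro_elegans: 5
  Eremo_borealis vs Junco_minor: 7
  Dendro_elegans vs Junco_minor: 7
The smallest is 2, between Bracho_nigra and Eremo_borealis.

2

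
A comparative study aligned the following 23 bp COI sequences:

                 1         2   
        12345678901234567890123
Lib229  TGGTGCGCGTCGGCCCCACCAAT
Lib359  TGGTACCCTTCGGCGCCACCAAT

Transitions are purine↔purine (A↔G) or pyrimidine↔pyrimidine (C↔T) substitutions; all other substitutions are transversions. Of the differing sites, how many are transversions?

3

Differing sites — 5:G/A (Ti); 7:G/C (Tv); 9:G/T (Tv); 15:C/G (Tv).
Of the 4 differences, 1 transition and 3 transversions, so the answer is 3.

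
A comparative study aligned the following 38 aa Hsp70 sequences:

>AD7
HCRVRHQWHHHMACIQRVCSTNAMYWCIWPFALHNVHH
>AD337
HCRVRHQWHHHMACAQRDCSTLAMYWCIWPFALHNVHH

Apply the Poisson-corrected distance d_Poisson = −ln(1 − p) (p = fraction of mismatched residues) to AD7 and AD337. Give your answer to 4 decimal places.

0.0822

Differing sites — 15:I/A; 18:V/D; 22:N/L.
p = 3/38 = 0.078947.
d = −ln(1 − 0.078947) = −ln(0.921053) = 0.0822.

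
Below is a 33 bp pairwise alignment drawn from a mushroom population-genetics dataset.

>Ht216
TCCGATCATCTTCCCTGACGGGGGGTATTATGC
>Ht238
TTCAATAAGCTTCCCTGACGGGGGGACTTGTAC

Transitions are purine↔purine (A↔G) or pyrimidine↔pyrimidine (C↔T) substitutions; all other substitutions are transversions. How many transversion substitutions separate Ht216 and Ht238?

Mismatches occur at site 2 (C→T, transition), site 4 (G→A, transition), site 7 (C→A, transversion), site 9 (T→G, transversion), site 26 (T→A, transversion), site 27 (A→C, transversion), site 30 (A→G, transition), site 32 (G→A, transition).
Of the 8 differences, 4 transitions and 4 transversions, so the answer is 4.

4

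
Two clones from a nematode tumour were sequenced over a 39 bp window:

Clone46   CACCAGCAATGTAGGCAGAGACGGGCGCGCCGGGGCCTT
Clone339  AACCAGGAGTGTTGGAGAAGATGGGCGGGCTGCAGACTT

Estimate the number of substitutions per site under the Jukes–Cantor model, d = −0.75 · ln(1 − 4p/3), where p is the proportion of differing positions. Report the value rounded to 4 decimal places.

0.4408

Mismatches occur at site 1 (C/A), site 7 (C/G), site 9 (A/G), site 13 (A/T), site 16 (C/A), site 17 (A/G), site 18 (G/A), site 22 (C/T), site 28 (C/G), site 31 (C/T), site 33 (G/C), site 34 (G/A), site 36 (C/A).
p = 13/39 = 0.333333.
d = −0.75 · ln(1 − (4/3)·0.333333) = −0.75 · ln(0.555556) = −0.75 · (-0.587786) = 0.4408.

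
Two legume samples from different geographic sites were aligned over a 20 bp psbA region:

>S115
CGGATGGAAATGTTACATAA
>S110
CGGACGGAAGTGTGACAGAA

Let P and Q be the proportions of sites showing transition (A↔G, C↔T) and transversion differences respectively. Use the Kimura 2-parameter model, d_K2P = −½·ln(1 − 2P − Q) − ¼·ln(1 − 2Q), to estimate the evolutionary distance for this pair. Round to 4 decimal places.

0.2341

The sequences differ at positions 5 (T/C, transition), 10 (A/G, transition), 14 (T/G, transversion), 18 (T/G, transversion).
Of the 4 differences, 2 transitions and 2 transversions over 20 sites: P = 2/20 = 0.100000, Q = 2/20 = 0.100000.
d = −0.5·ln(0.700000) − 0.25·ln(0.800000) = −0.5·(-0.356675) − 0.25·(-0.223144) = 0.2341.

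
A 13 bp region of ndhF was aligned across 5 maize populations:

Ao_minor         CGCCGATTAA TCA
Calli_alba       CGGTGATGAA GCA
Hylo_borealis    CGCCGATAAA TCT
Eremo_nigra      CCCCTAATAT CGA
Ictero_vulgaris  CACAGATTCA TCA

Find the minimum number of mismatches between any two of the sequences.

Pairwise Hamming distances:
  Ao_minor vs Calli_alba: 4
  Ao_minor vs Hylo_borealis: 2
  Ao_minor vs Eremo_nigra: 6
  Ao_minor vs Ictero_vulgaris: 3
  Calli_alba vs Hylo_borealis: 5
  Calli_alba vs Eremo_nigra: 9
  Calli_alba vs Ictero_vulgaris: 6
  Hylo_borealis vs Eremo_nigra: 8
  Hylo_borealis vs Ictero_vulgaris: 5
  Eremo_nigra vs Ictero_vulgaris: 8
The smallest is 2, between Ao_minor and Hylo_borealis.

2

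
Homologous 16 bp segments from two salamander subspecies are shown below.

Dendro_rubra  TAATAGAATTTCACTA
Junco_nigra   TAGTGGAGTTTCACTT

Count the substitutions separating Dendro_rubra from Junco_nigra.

4

Differing sites — 3:A/G; 5:A/G; 8:A/G; 16:A/T.
That gives 4 mismatches out of 16 aligned sites, so the Hamming distance is 4.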